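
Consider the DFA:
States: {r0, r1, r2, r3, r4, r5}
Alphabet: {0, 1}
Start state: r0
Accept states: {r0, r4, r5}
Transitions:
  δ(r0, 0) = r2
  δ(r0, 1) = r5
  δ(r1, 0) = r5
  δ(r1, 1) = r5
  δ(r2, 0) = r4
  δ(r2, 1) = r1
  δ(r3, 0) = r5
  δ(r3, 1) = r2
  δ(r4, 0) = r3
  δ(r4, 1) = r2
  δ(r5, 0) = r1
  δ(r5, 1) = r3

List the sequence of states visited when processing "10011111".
read '1': r0 → r5
  read '0': r5 → r1
  read '0': r1 → r5
  read '1': r5 → r3
  read '1': r3 → r2
  read '1': r2 → r1
  read '1': r1 → r5
  read '1': r5 → r3
r0 -> r5 -> r1 -> r5 -> r3 -> r2 -> r1 -> r5 -> r3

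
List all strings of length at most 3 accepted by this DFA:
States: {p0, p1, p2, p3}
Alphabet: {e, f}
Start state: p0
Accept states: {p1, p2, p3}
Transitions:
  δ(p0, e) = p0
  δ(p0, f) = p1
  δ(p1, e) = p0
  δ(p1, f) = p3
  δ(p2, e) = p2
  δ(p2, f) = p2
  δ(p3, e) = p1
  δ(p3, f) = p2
f, ef, ff, eef, eff, fef, ffe, fff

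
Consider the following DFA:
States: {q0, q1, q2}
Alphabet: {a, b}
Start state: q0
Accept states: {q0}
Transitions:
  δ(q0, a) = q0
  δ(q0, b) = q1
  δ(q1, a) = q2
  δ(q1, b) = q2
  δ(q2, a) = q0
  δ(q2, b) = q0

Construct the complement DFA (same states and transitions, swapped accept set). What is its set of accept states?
Complement accept states = All states \ Original accept states
= {q0, q1, q2} \ {q0}
{q1, q2}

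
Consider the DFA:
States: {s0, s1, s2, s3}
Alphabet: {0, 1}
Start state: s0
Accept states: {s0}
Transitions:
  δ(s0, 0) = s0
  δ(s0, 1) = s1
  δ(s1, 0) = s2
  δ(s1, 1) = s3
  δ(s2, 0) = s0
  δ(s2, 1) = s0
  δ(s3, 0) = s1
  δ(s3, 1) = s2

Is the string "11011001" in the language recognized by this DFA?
Processing string "11011001":
  s0 --1--> s1
  s1 --1--> s3
  s3 --0--> s1
  s1 --1--> s3
  s3 --1--> s2
  s2 --0--> s0
  s0 --0--> s0
  s0 --1--> s1
Final state: s1
Accept states: {s0}
No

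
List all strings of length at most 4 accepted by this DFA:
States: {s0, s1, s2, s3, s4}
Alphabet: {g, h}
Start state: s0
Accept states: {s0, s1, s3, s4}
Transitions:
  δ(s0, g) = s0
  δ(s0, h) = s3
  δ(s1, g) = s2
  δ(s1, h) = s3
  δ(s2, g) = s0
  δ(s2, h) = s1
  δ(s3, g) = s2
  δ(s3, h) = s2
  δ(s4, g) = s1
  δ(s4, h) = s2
ε, g, h, gg, gh, ggg, ggh, hgg, hgh, hhg, hhh, gggg, gggh, ghgg, ghgh, ghhg, ghhh, hggg, hggh, hghh, hhgg, hhgh, hhhh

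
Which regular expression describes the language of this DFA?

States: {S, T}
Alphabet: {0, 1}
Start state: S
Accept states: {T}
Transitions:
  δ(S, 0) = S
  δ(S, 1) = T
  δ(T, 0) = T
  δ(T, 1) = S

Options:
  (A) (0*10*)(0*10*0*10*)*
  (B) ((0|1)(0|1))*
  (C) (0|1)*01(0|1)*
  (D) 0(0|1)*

Check each option against the DFA on short strings; one disagreement eliminates an option:
  (A) (0*10*)(0*10*0*10*)*: agrees with the DFA on every string of length ≤ 6
  (B) ((0|1)(0|1))*: on ε the DFA stays in S and rejects (S ∉ Accept), but the regex matches it → eliminate
  (C) (0|1)*01(0|1)*: on '1' the DFA goes S → T and accepts (T ∈ Accept), but the regex does not match it → eliminate
  (D) 0(0|1)*: on '0' the DFA goes S → S and rejects (S ∉ Accept), but the regex matches it → eliminate
Only (A) is consistent with the DFA.
(A) (0*10*)(0*10*0*10*)*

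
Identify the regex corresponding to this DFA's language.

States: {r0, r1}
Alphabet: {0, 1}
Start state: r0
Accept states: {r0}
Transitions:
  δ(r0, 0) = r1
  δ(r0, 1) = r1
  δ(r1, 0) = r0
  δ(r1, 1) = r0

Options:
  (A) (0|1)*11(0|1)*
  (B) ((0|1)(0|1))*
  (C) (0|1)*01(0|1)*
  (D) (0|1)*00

Check each option against the DFA on short strings; one disagreement eliminates an option:
  (A) (0|1)*11(0|1)*: on ε the DFA stays in r0 and accepts (r0 ∈ Accept), but the regex does not match it → eliminate
  (B) ((0|1)(0|1))*: agrees with the DFA on every string of length ≤ 6
  (C) (0|1)*01(0|1)*: on ε the DFA stays in r0 and accepts (r0 ∈ Accept), but the regex does not match it → eliminate
  (D) (0|1)*00: on ε the DFA stays in r0 and accepts (r0 ∈ Accept), but the regex does not match it → eliminate
Only (B) is consistent with the DFA.
(B) ((0|1)(0|1))*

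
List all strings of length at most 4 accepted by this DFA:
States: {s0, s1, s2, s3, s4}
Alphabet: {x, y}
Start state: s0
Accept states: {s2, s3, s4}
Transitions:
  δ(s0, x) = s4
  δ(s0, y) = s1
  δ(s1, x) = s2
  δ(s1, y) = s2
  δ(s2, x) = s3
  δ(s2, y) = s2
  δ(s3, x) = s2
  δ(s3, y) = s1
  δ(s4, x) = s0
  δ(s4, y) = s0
x, yx, yy, xxx, xyx, yxx, yxy, yyx, yyy, xxyx, xxyy, xyyx, xyyy, yxxx, yxyx, yxyy, yyxx, yyyx, yyyy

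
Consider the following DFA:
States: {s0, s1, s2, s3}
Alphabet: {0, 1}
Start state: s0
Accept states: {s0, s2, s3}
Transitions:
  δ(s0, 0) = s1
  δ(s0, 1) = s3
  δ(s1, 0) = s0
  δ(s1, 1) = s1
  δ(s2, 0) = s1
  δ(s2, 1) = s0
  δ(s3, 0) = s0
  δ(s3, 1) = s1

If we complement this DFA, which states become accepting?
Complement accept states = All states \ Original accept states
= {s0, s1, s2, s3} \ {s0, s2, s3}
{s1}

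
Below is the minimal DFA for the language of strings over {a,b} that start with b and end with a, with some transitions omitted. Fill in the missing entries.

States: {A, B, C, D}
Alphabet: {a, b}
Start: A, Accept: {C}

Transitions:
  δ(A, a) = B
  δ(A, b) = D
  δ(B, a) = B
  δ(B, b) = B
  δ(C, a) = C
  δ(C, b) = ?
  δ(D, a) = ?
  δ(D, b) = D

From the language and accept set, identify what each state tracks — A: no input read; B: started with a (dead); C: started with b, last symbol a; D: started with b, last symbol b.
Each missing δ(q, a) is the state matching the new tracked value after reading a.
δ(C, b) = D; δ(D, a) = C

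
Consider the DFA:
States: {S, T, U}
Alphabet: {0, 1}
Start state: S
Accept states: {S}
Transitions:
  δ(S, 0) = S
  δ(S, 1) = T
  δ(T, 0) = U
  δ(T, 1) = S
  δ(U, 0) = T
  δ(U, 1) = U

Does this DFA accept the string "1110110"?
Processing string "1110110":
  S --1--> T
  T --1--> S
  S --1--> T
  T --0--> U
  U --1--> U
  U --1--> U
  U --0--> T
Final state: T
Accept states: {S}
No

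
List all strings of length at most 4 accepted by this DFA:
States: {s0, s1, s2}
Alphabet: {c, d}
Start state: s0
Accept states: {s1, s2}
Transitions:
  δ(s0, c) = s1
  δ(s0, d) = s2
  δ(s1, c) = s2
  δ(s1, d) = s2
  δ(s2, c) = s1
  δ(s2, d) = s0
c, d, cc, cd, dc, ccc, cdc, dcc, dcd, ddc, ddd, cccc, cccd, ccdc, ccdd, cdcc, cdcd, cddc, cddd, dccc, dcdc, ddcc, ddcd, dddc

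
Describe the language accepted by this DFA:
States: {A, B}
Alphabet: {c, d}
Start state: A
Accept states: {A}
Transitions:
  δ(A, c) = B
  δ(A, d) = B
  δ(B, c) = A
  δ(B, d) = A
Testing a few strings:
  'dc' → accept
  'ddd' → reject
  'cd' → accept
  'd' → reject
State roles: A=even length so far; B=odd length so far
All strings over {c,d} of even length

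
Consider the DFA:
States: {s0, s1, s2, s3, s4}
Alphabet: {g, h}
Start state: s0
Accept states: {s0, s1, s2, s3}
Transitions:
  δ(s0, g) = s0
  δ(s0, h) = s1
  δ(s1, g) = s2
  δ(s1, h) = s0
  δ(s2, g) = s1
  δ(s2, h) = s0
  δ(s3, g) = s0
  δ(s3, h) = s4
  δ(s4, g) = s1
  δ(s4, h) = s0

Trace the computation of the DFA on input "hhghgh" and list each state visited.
read 'h': s0 → s1
  read 'h': s1 → s0
  read 'g': s0 → s0
  read 'h': s0 → s1
  read 'g': s1 → s2
  read 'h': s2 → s0
s0 -> s1 -> s0 -> s0 -> s1 -> s2 -> s0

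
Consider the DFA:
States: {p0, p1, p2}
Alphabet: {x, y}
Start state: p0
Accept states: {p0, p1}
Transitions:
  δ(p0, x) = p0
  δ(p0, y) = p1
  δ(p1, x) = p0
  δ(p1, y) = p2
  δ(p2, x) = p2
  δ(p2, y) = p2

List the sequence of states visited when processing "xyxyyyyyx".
read 'x': p0 → p0
  read 'y': p0 → p1
  read 'x': p1 → p0
  read 'y': p0 → p1
  read 'y': p1 → p2
  read 'y': p2 → p2
  read 'y': p2 → p2
  read 'y': p2 → p2
  read 'x': p2 → p2
p0 -> p0 -> p1 -> p0 -> p1 -> p2 -> p2 -> p2 -> p2 -> p2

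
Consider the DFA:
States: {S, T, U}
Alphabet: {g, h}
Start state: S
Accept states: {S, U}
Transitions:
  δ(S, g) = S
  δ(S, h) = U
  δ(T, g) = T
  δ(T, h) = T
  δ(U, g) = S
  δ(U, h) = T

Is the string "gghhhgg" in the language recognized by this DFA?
Processing string "gghhhgg":
  S --g--> S
  S --g--> S
  S --h--> U
  U --h--> T
  T --h--> T
  T --g--> T
  T --g--> T
Final state: T
Accept states: {S, U}
No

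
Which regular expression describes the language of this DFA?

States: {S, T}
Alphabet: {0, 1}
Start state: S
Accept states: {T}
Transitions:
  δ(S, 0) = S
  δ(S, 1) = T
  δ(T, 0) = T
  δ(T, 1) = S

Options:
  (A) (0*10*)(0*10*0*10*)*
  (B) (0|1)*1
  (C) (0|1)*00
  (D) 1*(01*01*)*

Check each option against the DFA on short strings; one disagreement eliminates an option:
  (A) (0*10*)(0*10*0*10*)*: agrees with the DFA on every string of length ≤ 6
  (B) (0|1)*1: on '10' the DFA goes S → T → T and accepts (T ∈ Accept), but the regex does not match it → eliminate
  (C) (0|1)*00: on '1' the DFA goes S → T and accepts (T ∈ Accept), but the regex does not match it → eliminate
  (D) 1*(01*01*)*: on ε the DFA stays in S and rejects (S ∉ Accept), but the regex matches it → eliminate
Only (A) is consistent with the DFA.
(A) (0*10*)(0*10*0*10*)*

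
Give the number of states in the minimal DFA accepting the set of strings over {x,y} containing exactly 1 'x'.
By Myhill–Nerode, count the distinguishable equivalence classes: 3 classes — having seen 0, 1, or >1 copies of 'x'; the count-1 class is the only accepting one and >1 is dead.
3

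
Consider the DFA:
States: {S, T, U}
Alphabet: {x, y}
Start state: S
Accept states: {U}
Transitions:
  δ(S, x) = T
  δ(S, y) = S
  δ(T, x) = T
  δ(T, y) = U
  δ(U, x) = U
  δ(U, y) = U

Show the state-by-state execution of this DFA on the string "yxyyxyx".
read 'y': S → S
  read 'x': S → T
  read 'y': T → U
  read 'y': U → U
  read 'x': U → U
  read 'y': U → U
  read 'x': U → U
S -> S -> T -> U -> U -> U -> U -> U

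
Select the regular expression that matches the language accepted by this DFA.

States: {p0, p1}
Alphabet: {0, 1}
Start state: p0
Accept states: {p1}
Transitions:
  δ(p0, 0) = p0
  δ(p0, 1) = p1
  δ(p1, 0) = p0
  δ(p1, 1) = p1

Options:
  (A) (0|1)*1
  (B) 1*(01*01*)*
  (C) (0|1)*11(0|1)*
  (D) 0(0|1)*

Check each option against the DFA on short strings; one disagreement eliminates an option:
  (A) (0|1)*1: agrees with the DFA on every string of length ≤ 6
  (B) 1*(01*01*)*: on ε the DFA stays in p0 and rejects (p0 ∉ Accept), but the regex matches it → eliminate
  (C) (0|1)*11(0|1)*: on '1' the DFA goes p0 → p1 and accepts (p1 ∈ Accept), but the regex does not match it → eliminate
  (D) 0(0|1)*: on '0' the DFA goes p0 → p0 and rejects (p0 ∉ Accept), but the regex matches it → eliminate
Only (A) is consistent with the DFA.
(A) (0|1)*1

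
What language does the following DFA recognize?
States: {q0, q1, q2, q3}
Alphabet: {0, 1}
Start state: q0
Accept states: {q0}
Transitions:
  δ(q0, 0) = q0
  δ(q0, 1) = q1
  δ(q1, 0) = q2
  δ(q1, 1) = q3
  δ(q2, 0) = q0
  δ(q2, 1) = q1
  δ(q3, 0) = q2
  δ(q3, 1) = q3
Testing a few strings:
  '1' → reject
  '0111' → reject
  '00' → accept
  '0' → accept
State roles: q0=value ≡ 0 (mod 4); q1=value ≡ 1 (mod 4); q2=value ≡ 2 (mod 4); q3=value ≡ 3 (mod 4)
All binary strings representing a multiple of 4 (read in base 2; leading zeros allowed and ε counts as 0)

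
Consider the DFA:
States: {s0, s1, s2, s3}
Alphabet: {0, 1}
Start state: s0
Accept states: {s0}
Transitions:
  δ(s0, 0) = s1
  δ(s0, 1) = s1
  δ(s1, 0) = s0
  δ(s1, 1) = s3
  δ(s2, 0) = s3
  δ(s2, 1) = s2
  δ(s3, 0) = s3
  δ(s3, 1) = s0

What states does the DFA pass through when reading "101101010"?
read '1': s0 → s1
  read '0': s1 → s0
  read '1': s0 → s1
  read '1': s1 → s3
  read '0': s3 → s3
  read '1': s3 → s0
  read '0': s0 → s1
  read '1': s1 → s3
  read '0': s3 → s3
s0 -> s1 -> s0 -> s1 -> s3 -> s3 -> s0 -> s1 -> s3 -> s3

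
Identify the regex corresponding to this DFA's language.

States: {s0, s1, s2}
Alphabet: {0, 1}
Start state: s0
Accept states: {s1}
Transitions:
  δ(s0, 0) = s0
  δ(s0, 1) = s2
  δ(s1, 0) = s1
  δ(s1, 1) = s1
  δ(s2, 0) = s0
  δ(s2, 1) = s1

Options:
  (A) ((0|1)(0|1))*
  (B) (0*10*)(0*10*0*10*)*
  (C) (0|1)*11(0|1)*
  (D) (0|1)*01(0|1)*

Check each option against the DFA on short strings; one disagreement eliminates an option:
  (A) ((0|1)(0|1))*: on ε the DFA stays in s0 and rejects (s0 ∉ Accept), but the regex matches it → eliminate
  (B) (0*10*)(0*10*0*10*)*: on '1' the DFA goes s0 → s2 and rejects (s2 ∉ Accept), but the regex matches it → eliminate
  (C) (0|1)*11(0|1)*: agrees with the DFA on every string of length ≤ 6
  (D) (0|1)*01(0|1)*: on '01' the DFA goes s0 → s0 → s2 and rejects (s2 ∉ Accept), but the regex matches it → eliminate
Only (C) is consistent with the DFA.
(C) (0|1)*11(0|1)*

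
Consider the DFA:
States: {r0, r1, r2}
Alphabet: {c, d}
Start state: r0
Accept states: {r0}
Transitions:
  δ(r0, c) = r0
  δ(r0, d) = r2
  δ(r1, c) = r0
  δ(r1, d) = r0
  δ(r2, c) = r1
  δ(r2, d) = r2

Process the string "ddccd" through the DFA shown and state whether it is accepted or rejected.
Processing string "ddccd":
  r0 --d--> r2
  r2 --d--> r2
  r2 --c--> r1
  r1 --c--> r0
  r0 --d--> r2
Final state: r2
Accept states: {r0}
No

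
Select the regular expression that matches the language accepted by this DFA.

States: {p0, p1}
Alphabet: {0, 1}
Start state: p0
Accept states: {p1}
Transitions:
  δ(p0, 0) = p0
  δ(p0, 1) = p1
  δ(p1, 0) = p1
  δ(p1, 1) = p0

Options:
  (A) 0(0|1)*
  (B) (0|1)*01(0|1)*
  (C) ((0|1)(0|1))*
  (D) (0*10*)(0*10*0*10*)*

Check each option against the DFA on short strings; one disagreement eliminates an option:
  (A) 0(0|1)*: on '0' the DFA goes p0 → p0 and rejects (p0 ∉ Accept), but the regex matches it → eliminate
  (B) (0|1)*01(0|1)*: on '1' the DFA goes p0 → p1 and accepts (p1 ∈ Accept), but the regex does not match it → eliminate
  (C) ((0|1)(0|1))*: on ε the DFA stays in p0 and rejects (p0 ∉ Accept), but the regex matches it → eliminate
  (D) (0*10*)(0*10*0*10*)*: agrees with the DFA on every string of length ≤ 6
Only (D) is consistent with the DFA.
(D) (0*10*)(0*10*0*10*)*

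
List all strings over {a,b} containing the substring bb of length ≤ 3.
bb, abb, bba, bbb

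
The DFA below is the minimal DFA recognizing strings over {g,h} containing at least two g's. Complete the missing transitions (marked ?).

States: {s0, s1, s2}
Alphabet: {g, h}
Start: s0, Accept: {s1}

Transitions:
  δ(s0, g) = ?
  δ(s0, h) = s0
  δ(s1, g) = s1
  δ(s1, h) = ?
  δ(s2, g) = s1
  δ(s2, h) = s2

From the language and accept set, identify what each state tracks — s0: zero g's seen; s1: ≥ two g's seen; s2: one g seen.
Each missing δ(q, a) is the state matching the new tracked value after reading a.
δ(s0, g) = s2; δ(s1, h) = s1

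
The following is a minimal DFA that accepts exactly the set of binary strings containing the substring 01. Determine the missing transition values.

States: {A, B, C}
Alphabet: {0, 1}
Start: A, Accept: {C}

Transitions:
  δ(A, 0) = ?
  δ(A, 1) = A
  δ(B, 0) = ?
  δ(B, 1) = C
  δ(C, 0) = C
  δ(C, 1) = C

From the language and accept set, identify what each state tracks — A: no 0 seen yet; B: seen a 0, waiting for 1; C: substring 01 seen.
Each missing δ(q, a) is the state matching the new tracked value after reading a.
δ(A, 0) = B; δ(B, 0) = B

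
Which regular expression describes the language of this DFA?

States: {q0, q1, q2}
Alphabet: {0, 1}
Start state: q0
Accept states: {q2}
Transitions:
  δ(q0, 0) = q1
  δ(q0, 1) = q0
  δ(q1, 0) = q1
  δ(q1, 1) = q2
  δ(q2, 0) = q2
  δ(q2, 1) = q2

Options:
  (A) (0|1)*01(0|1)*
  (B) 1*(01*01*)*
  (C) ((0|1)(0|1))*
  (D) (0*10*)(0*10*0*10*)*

Check each option against the DFA on short strings; one disagreement eliminates an option:
  (A) (0|1)*01(0|1)*: agrees with the DFA on every string of length ≤ 6
  (B) 1*(01*01*)*: on ε the DFA stays in q0 and rejects (q0 ∉ Accept), but the regex matches it → eliminate
  (C) ((0|1)(0|1))*: on ε the DFA stays in q0 and rejects (q0 ∉ Accept), but the regex matches it → eliminate
  (D) (0*10*)(0*10*0*10*)*: on '1' the DFA goes q0 → q0 and rejects (q0 ∉ Accept), but the regex matches it → eliminate
Only (A) is consistent with the DFA.
(A) (0|1)*01(0|1)*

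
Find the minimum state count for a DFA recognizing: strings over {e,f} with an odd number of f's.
By Myhill–Nerode, count the distinguishable equivalence classes: two classes — parity of the count of f's.
2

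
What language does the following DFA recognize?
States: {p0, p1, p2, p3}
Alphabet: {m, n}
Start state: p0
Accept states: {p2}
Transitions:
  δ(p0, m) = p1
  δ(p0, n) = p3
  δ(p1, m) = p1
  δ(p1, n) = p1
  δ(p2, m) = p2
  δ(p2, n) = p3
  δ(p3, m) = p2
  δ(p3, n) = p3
Testing a few strings:
  'n' → reject
  'nnnn' → reject
  'mnm' → reject
  'm' → reject
State roles: p0=no input read; p1=started with m (dead); p2=started with n, last symbol m; p3=started with n, last symbol n
All strings over {m,n} that start with n and end with m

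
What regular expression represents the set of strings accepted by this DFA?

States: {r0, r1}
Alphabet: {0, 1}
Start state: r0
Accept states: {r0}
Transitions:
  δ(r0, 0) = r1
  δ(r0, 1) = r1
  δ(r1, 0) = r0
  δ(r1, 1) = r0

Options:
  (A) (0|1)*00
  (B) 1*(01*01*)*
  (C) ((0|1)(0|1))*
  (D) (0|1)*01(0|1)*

Check each option against the DFA on short strings; one disagreement eliminates an option:
  (A) (0|1)*00: on ε the DFA stays in r0 and accepts (r0 ∈ Accept), but the regex does not match it → eliminate
  (B) 1*(01*01*)*: on '1' the DFA goes r0 → r1 and rejects (r1 ∉ Accept), but the regex matches it → eliminate
  (C) ((0|1)(0|1))*: agrees with the DFA on every string of length ≤ 6
  (D) (0|1)*01(0|1)*: on ε the DFA stays in r0 and accepts (r0 ∈ Accept), but the regex does not match it → eliminate
Only (C) is consistent with the DFA.
(C) ((0|1)(0|1))*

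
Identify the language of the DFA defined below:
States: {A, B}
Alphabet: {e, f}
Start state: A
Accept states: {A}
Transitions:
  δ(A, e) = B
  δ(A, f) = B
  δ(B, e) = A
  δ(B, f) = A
Testing a few strings:
  'eff' → reject
  'fe' → accept
  'ffe' → reject
  'e' → reject
State roles: A=even length so far; B=odd length so far
All strings over {e,f} of even length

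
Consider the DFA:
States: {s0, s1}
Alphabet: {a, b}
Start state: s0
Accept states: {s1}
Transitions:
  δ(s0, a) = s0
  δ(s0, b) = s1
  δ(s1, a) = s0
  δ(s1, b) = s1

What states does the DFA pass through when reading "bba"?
read 'b': s0 → s1
  read 'b': s1 → s1
  read 'a': s1 → s0
s0 -> s1 -> s1 -> s0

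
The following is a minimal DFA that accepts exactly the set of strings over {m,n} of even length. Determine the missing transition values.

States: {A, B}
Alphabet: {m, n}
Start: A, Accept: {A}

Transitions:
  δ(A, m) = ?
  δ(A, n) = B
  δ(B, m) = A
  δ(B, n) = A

From the language and accept set, identify what each state tracks — A: even length so far; B: odd length so far.
Each missing δ(q, a) is the state matching the new tracked value after reading a.
δ(A, m) = B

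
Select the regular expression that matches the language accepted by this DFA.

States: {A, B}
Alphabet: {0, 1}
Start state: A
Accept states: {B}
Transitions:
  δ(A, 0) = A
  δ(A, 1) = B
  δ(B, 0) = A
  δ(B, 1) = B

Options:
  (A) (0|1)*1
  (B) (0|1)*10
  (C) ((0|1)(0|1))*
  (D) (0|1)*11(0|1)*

Check each option against the DFA on short strings; one disagreement eliminates an option:
  (A) (0|1)*1: agrees with the DFA on every string of length ≤ 6
  (B) (0|1)*10: on '1' the DFA goes A → B and accepts (B ∈ Accept), but the regex does not match it → eliminate
  (C) ((0|1)(0|1))*: on ε the DFA stays in A and rejects (A ∉ Accept), but the regex matches it → eliminate
  (D) (0|1)*11(0|1)*: on '1' the DFA goes A → B and accepts (B ∈ Accept), but the regex does not match it → eliminate
Only (A) is consistent with the DFA.
(A) (0|1)*1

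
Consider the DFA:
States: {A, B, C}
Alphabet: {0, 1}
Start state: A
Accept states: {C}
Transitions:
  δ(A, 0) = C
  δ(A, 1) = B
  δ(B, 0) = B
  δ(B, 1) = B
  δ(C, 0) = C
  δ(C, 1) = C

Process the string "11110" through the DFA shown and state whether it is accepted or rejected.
Processing string "11110":
  A --1--> B
  B --1--> B
  B --1--> B
  B --1--> B
  B --0--> B
Final state: B
Accept states: {C}
No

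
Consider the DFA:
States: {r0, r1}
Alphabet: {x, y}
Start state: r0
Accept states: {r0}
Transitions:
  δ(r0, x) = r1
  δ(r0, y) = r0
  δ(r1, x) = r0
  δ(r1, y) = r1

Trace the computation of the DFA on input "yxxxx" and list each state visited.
read 'y': r0 → r0
  read 'x': r0 → r1
  read 'x': r1 → r0
  read 'x': r0 → r1
  read 'x': r1 → r0
r0 -> r0 -> r1 -> r0 -> r1 -> r0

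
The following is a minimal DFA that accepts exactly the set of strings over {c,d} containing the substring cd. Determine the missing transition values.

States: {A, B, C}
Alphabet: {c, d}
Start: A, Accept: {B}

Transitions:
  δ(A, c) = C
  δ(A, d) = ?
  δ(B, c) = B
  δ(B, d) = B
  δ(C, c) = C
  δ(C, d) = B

From the language and accept set, identify what each state tracks — A: no c seen yet; B: substring cd seen; C: seen a c, waiting for d.
Each missing δ(q, a) is the state matching the new tracked value after reading a.
δ(A, d) = A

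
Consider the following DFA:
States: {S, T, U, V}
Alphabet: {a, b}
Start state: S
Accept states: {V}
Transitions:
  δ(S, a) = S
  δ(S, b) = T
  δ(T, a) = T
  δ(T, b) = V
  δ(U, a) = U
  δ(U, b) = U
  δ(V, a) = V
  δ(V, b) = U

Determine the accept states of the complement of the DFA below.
Complement accept states = All states \ Original accept states
= {S, T, U, V} \ {V}
{S, T, U}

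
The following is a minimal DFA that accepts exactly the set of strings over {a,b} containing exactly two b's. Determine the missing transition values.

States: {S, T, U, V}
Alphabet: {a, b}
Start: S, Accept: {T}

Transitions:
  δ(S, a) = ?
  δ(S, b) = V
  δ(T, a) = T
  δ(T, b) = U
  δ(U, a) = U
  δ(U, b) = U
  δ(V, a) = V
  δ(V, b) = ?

From the language and accept set, identify what each state tracks — S: zero b's; T: two b's; U: ≥ three b's (dead); V: one b.
Each missing δ(q, a) is the state matching the new tracked value after reading a.
δ(S, a) = S; δ(V, b) = T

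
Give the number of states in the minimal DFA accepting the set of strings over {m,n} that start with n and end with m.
By Myhill–Nerode, count the distinguishable equivalence classes: four classes — empty / starts-n-ends-n / starts-n-ends-m / starts-m (dead).
4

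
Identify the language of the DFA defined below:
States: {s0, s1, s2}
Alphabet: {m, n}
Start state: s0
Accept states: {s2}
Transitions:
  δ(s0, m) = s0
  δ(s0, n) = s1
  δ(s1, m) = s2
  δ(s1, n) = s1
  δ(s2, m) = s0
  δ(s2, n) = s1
Testing a few strings:
  'mnm' → accept
  'mmm' → reject
  'n' → reject
  'mn' → reject
State roles: s0=no suffix match; s1=one trailing n; s2=suffix is nm
All strings over {m,n} ending with nm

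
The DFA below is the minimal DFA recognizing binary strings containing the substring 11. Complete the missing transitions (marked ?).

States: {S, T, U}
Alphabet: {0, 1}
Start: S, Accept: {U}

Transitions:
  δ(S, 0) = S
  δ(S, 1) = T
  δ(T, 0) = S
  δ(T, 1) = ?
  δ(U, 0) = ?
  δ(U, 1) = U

From the language and accept set, identify what each state tracks — S: no progress toward 11; T: one trailing 1; U: substring 11 seen.
Each missing δ(q, a) is the state matching the new tracked value after reading a.
δ(T, 1) = U; δ(U, 0) = U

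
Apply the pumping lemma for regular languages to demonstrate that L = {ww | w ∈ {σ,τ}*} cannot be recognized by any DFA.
Assume L is regular with pumping length p. Idea: pumping the leading σ-block breaks the equality of the two halves.
Choose s = σ^p τ σ^p τ ∈ L (with w = σ^p τ). |s| = 2p+2 ≥ p. By the pumping lemma, s = xyz with |xy| ≤ p, |y| > 0, so y = σ^k with k ≥ 1, in the first σ-block. Then xy²z = σ^(p+k) τ σ^p τ, of length 2p+2+k. If k is odd this length is odd, so it cannot be of the form ww. If k is even, each half has length p+1+k/2 ≤ p+k, so the first half lies entirely inside the leading σ-block and contains no τ, while the second half ends in τ; the halves differ. Either way xy²z ∉ L.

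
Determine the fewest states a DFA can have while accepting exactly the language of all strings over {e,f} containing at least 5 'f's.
By Myhill–Nerode, count the distinguishable equivalence classes: 6 classes — having seen 0, 1, …, 4, or ≥5 copies of 'f'; any two classes i < j (j ≤ 5) are distinguished by the string f^(5−j), which takes class j to 5 copies (accepted) but leaves class i below 5 (rejected).
6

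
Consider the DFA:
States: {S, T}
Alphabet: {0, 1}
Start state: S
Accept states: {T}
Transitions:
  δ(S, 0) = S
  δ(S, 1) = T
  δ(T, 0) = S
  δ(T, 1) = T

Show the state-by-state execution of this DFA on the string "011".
read '0': S → S
  read '1': S → T
  read '1': T → T
S -> S -> T -> T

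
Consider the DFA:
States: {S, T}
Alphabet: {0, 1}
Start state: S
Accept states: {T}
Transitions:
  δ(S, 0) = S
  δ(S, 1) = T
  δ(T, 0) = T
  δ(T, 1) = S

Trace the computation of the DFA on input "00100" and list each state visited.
read '0': S → S
  read '0': S → S
  read '1': S → T
  read '0': T → T
  read '0': T → T
S -> S -> S -> T -> T -> T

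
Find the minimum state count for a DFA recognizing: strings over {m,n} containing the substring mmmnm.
By Myhill–Nerode, count the distinguishable equivalence classes: 6 classes — one per longest suffix of the input that is a prefix of 'mmmnm' (lengths 0 through 4), plus an absorbing 'already seen mmmnm' class.
6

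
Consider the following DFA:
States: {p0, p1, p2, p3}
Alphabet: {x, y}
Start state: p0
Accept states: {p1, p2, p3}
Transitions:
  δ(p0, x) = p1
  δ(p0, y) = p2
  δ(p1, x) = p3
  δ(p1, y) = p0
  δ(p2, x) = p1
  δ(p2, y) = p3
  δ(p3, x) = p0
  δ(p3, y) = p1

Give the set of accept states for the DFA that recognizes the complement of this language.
Complement accept states = All states \ Original accept states
= {p0, p1, p2, p3} \ {p1, p2, p3}
{p0}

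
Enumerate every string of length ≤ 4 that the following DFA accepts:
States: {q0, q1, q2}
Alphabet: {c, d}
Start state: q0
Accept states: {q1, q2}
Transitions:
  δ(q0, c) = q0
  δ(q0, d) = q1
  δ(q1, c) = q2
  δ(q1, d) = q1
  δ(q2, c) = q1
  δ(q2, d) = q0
d, cd, dc, dd, ccd, cdc, cdd, dcc, ddc, ddd, cccd, ccdc, ccdd, cdcc, cddc, cddd, dccc, dccd, dcdd, ddcc, dddc, dddd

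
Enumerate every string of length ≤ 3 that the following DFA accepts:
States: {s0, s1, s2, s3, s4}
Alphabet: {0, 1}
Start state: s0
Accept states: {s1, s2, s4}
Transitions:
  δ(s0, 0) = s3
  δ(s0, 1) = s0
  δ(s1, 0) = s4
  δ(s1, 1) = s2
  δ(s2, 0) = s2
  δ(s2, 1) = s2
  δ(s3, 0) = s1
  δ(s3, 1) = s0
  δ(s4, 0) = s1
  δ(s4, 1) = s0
00, 000, 001, 100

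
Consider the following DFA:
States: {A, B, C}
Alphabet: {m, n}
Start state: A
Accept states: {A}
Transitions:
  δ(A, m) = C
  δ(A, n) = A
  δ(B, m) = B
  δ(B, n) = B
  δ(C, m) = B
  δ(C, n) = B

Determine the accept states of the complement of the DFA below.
Complement accept states = All states \ Original accept states
= {A, B, C} \ {A}
{B, C}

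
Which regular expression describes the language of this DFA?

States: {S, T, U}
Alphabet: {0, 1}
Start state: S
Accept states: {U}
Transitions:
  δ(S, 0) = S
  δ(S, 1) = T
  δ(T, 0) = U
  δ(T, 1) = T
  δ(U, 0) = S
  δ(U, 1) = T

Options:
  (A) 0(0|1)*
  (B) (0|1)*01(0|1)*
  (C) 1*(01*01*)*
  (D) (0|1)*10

Check each option against the DFA on short strings; one disagreement eliminates an option:
  (A) 0(0|1)*: on '0' the DFA goes S → S and rejects (S ∉ Accept), but the regex matches it → eliminate
  (B) (0|1)*01(0|1)*: on '01' the DFA goes S → S → T and rejects (T ∉ Accept), but the regex matches it → eliminate
  (C) 1*(01*01*)*: on ε the DFA stays in S and rejects (S ∉ Accept), but the regex matches it → eliminate
  (D) (0|1)*10: agrees with the DFA on every string of length ≤ 6
Only (D) is consistent with the DFA.
(D) (0|1)*10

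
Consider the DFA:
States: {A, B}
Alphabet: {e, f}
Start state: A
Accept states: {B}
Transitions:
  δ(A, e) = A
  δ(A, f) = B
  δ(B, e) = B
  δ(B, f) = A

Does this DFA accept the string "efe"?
Processing string "efe":
  A --e--> A
  A --f--> B
  B --e--> B
Final state: B
Accept states: {B}
Yes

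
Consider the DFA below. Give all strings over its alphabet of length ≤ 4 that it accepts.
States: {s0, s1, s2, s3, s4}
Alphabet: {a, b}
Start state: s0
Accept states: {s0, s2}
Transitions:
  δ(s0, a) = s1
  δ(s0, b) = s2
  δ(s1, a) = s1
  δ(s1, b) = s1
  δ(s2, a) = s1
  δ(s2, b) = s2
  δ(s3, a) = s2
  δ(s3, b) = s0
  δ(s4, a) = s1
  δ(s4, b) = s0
ε, b, bb, bbb, bbbb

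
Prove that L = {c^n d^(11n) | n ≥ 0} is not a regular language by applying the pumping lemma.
Assume L is regular with pumping length p. Idea: pumping the c-block breaks the 1:11 ratio.
Choose s = c^p d^(11p) (length 12p ≥ p). By the pumping lemma, s = xyz with |xy| ≤ p, |y| > 0, so y = c^k with k ≥ 1. Then xy²z = c^(p+k) d^(11p). For this to be in L we would need 11p = 11(p+k), i.e. 11k = 0, contradicting k ≥ 1. So xy²z ∉ L.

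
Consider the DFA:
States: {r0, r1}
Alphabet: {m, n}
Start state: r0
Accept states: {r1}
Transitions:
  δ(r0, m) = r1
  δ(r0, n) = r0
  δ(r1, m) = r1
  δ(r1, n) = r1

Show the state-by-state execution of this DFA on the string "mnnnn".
read 'm': r0 → r1
  read 'n': r1 → r1
  read 'n': r1 → r1
  read 'n': r1 → r1
  read 'n': r1 → r1
r0 -> r1 -> r1 -> r1 -> r1 -> r1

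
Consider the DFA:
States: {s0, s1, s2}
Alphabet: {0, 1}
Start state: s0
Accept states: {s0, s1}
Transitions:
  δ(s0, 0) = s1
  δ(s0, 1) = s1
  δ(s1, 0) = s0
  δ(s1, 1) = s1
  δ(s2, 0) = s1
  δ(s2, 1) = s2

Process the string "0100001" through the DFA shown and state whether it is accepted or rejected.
Processing string "0100001":
  s0 --0--> s1
  s1 --1--> s1
  s1 --0--> s0
  s0 --0--> s1
  s1 --0--> s0
  s0 --0--> s1
  s1 --1--> s1
Final state: s1
Accept states: {s0, s1}
Yes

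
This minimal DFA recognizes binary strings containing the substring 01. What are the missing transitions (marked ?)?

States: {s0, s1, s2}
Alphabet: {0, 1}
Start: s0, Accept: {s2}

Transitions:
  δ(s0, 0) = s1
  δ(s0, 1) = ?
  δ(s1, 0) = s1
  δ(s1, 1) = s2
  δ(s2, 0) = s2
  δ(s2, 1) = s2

From the language and accept set, identify what each state tracks — s0: no 0 seen yet; s1: seen a 0, waiting for 1; s2: substring 01 seen.
Each missing δ(q, a) is the state matching the new tracked value after reading a.
δ(s0, 1) = s0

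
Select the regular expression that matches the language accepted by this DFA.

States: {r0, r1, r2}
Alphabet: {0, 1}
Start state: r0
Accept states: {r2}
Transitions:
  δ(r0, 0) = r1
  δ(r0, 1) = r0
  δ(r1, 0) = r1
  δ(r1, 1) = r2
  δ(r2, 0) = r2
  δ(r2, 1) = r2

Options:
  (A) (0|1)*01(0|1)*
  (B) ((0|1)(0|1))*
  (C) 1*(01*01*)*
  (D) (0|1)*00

Check each option against the DFA on short strings; one disagreement eliminates an option:
  (A) (0|1)*01(0|1)*: agrees with the DFA on every string of length ≤ 6
  (B) ((0|1)(0|1))*: on ε the DFA stays in r0 and rejects (r0 ∉ Accept), but the regex matches it → eliminate
  (C) 1*(01*01*)*: on ε the DFA stays in r0 and rejects (r0 ∉ Accept), but the regex matches it → eliminate
  (D) (0|1)*00: on '00' the DFA goes r0 → r1 → r1 and rejects (r1 ∉ Accept), but the regex matches it → eliminate
Only (A) is consistent with the DFA.
(A) (0|1)*01(0|1)*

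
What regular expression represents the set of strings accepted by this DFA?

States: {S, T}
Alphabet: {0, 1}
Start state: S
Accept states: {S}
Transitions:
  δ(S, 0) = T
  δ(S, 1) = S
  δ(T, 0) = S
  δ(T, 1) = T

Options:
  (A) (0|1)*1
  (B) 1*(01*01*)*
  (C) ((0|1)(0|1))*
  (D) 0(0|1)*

Check each option against the DFA on short strings; one disagreement eliminates an option:
  (A) (0|1)*1: on ε the DFA stays in S and accepts (S ∈ Accept), but the regex does not match it → eliminate
  (B) 1*(01*01*)*: agrees with the DFA on every string of length ≤ 6
  (C) ((0|1)(0|1))*: on '1' the DFA goes S → S and accepts (S ∈ Accept), but the regex does not match it → eliminate
  (D) 0(0|1)*: on ε the DFA stays in S and accepts (S ∈ Accept), but the regex does not match it → eliminate
Only (B) is consistent with the DFA.
(B) 1*(01*01*)*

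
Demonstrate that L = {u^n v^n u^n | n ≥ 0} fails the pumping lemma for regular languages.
Assume L is regular with pumping length p. Idea: pumping the first u-block unbalances it against the other two.
Choose s = u^p v^p u^p ∈ L (|s| = 3p ≥ p). By the pumping lemma, s = xyz with |xy| ≤ p, |y| > 0, so y = u^k with k ≥ 1, inside the first u-block. Then xy²z = u^(p+k) v^p u^p. The first block has length p+k ≠ p, so the three block lengths are no longer equal and xy²z ∉ L.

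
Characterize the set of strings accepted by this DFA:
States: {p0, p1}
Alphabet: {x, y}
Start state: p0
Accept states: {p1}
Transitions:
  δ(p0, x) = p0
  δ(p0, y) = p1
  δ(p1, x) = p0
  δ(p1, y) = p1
Testing a few strings:
  'yyx' → reject
  'xxy' → accept
  'xy' → accept
  'xyy' → accept
State roles: p0=last symbol not y; p1=last symbol is y
All strings over {x,y} ending with y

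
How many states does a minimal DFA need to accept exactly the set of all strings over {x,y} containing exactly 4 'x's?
By Myhill–Nerode, count the distinguishable equivalence classes: 6 classes — having seen 0, 1, …, 4, or >4 copies of 'x'; the count-4 class is the only accepting one and >4 is dead.
6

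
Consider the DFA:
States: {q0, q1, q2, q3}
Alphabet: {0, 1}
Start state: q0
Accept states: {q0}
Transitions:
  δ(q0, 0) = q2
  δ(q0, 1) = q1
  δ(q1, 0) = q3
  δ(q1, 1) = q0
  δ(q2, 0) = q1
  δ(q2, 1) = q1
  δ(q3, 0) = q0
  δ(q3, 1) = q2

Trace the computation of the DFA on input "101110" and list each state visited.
read '1': q0 → q1
  read '0': q1 → q3
  read '1': q3 → q2
  read '1': q2 → q1
  read '1': q1 → q0
  read '0': q0 → q2
q0 -> q1 -> q3 -> q2 -> q1 -> q0 -> q2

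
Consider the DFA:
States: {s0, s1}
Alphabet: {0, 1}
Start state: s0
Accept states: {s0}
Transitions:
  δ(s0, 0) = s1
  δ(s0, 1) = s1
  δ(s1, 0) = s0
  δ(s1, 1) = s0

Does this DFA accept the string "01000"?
Processing string "01000":
  s0 --0--> s1
  s1 --1--> s0
  s0 --0--> s1
  s1 --0--> s0
  s0 --0--> s1
Final state: s1
Accept states: {s0}
No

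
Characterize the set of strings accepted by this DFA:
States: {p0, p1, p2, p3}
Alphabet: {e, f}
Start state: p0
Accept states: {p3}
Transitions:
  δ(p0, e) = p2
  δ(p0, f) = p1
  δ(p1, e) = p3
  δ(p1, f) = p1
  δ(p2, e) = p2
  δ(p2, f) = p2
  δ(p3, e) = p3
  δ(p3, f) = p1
Testing a few strings:
  'fff' → reject
  'eeff' → reject
  'efef' → reject
  'e' → reject
State roles: p0=no input read; p1=started with f, last symbol f; p2=started with e (dead); p3=started with f, last symbol e
All strings over {e,f} that start with f and end with e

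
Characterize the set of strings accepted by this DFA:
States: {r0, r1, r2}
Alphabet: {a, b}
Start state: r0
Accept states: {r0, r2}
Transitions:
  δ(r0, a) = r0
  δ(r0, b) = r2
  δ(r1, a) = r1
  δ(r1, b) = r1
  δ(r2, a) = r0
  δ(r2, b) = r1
Testing a few strings:
  'a' → accept
  'bab' → accept
  'b' → accept
  'aab' → accept
State roles: r0=last symbol not b (ok); r1=saw bb (dead); r2=last symbol b (ok)
All strings over {a,b} with no two consecutive b's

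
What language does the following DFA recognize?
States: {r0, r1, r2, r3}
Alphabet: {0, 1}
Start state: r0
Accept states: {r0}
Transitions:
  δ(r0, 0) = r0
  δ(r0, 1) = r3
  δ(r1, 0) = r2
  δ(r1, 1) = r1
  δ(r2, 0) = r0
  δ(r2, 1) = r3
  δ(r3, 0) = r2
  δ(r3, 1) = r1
Testing a few strings:
  '01' → reject
  '000' → accept
  '010' → reject
  '0110' → reject
State roles: r0=value ≡ 0 (mod 4); r1=value ≡ 3 (mod 4); r2=value ≡ 2 (mod 4); r3=value ≡ 1 (mod 4)
All binary strings representing a multiple of 4 (read in base 2; leading zeros allowed and ε counts as 0)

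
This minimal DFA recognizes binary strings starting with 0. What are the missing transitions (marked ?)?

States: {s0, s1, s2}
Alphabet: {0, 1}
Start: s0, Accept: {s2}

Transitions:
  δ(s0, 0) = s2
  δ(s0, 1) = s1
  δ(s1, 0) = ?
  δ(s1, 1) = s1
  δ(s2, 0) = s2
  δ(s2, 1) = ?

From the language and accept set, identify what each state tracks — s0: no input read; s1: started with 1 (dead); s2: started with 0.
Each missing δ(q, a) is the state matching the new tracked value after reading a.
δ(s1, 0) = s1; δ(s2, 1) = s2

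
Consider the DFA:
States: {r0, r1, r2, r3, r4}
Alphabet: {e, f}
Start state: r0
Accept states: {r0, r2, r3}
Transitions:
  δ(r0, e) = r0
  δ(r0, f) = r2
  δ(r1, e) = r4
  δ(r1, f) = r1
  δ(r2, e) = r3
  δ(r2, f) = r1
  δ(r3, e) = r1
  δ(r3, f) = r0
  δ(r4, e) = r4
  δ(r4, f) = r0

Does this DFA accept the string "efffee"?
Processing string "efffee":
  r0 --e--> r0
  r0 --f--> r2
  r2 --f--> r1
  r1 --f--> r1
  r1 --e--> r4
  r4 --e--> r4
Final state: r4
Accept states: {r0, r2, r3}
No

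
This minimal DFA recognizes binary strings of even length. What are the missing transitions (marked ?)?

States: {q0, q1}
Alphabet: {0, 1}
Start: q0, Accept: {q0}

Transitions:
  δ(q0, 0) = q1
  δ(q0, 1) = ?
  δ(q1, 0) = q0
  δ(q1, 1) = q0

From the language and accept set, identify what each state tracks — q0: even length so far; q1: odd length so far.
Each missing δ(q, a) is the state matching the new tracked value after reading a.
δ(q0, 1) = q1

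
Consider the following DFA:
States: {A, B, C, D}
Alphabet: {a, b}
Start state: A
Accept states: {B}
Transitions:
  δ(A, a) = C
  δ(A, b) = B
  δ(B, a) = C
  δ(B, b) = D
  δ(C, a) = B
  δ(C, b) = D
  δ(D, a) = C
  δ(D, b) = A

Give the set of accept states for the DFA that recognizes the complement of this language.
Complement accept states = All states \ Original accept states
= {A, B, C, D} \ {B}
{A, C, D}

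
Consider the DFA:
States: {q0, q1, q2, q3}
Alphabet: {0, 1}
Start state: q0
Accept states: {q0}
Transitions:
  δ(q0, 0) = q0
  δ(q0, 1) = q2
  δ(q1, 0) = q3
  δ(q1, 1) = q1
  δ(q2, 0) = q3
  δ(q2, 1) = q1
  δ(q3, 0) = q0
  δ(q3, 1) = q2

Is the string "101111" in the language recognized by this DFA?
Processing string "101111":
  q0 --1--> q2
  q2 --0--> q3
  q3 --1--> q2
  q2 --1--> q1
  q1 --1--> q1
  q1 --1--> q1
Final state: q1
Accept states: {q0}
No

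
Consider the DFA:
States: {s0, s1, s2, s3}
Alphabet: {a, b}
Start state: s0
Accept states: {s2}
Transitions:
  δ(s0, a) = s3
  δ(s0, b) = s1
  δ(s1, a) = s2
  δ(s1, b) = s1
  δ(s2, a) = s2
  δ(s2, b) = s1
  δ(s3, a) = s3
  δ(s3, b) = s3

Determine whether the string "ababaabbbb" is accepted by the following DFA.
Processing string "ababaabbbb":
  s0 --a--> s3
  s3 --b--> s3
  s3 --a--> s3
  s3 --b--> s3
  s3 --a--> s3
  s3 --a--> s3
  s3 --b--> s3
  s3 --b--> s3
  s3 --b--> s3
  s3 --b--> s3
Final state: s3
Accept states: {s2}
No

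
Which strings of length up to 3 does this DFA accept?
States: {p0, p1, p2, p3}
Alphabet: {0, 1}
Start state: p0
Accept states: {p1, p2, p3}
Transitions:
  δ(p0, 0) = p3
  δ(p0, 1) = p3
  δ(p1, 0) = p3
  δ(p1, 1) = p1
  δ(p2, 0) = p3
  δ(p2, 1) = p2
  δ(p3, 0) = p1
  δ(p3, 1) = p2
0, 1, 00, 01, 10, 11, 000, 001, 010, 011, 100, 101, 110, 111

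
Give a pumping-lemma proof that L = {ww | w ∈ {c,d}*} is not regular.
Assume L is regular with pumping length p. Idea: pumping the leading c-block breaks the equality of the two halves.
Choose s = c^p d c^p d ∈ L (with w = c^p d). |s| = 2p+2 ≥ p. By the pumping lemma, s = xyz with |xy| ≤ p, |y| > 0, so y = c^k with k ≥ 1, in the first c-block. Then xy²z = c^(p+k) d c^p d, of length 2p+2+k. If k is odd this length is odd, so it cannot be of the form ww. If k is even, each half has length p+1+k/2 ≤ p+k, so the first half lies entirely inside the leading c-block and contains no d, while the second half ends in d; the halves differ. Either way xy²z ∉ L.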